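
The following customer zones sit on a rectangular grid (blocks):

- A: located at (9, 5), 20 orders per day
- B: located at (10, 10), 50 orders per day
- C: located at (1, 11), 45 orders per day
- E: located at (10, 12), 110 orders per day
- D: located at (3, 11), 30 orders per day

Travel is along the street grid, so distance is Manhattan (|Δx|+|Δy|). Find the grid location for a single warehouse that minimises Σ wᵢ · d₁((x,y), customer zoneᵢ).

(10, 11)

Manhattan distance separates: Σwᵢ(|x−xᵢ|+|y−yᵢ|) = Σwᵢ|x−xᵢ| + Σwᵢ|y−yᵢ|, so x and y are optimised independently as 1-D weighted medians.
Total weight W = 255; half = 127.5.
x-coordinate, sorted with cumulative weight:
  x=1 (C, w=45) cum 45
  x=3 (D, w=30) cum 75
  x=9 (A, w=20) cum 95
  x=10 (B, w=50) cum 145  ← median
  x=10 (E, w=110) cum 255
⇒ x* = 10
y-coordinate, sorted with cumulative weight:
  y=5 (A, w=20) cum 20
  y=10 (B, w=50) cum 70
  y=11 (C, w=45) cum 115
  y=11 (D, w=30) cum 145  ← median
  y=12 (E, w=110) cum 255
⇒ y* = 11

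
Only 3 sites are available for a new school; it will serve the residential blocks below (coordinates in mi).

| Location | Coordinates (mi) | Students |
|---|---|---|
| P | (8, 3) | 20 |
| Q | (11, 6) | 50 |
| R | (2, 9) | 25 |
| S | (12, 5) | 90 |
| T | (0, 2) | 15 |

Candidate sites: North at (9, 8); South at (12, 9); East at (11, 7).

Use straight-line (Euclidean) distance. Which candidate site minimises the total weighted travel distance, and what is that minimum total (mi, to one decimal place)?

East, total 763.0 mi

Total weighted distance at each candidate:
  North (9, 8): total = 964.3
  South (12, 9): total = 1120.7
  East (11, 7): total = 763.0
Minimum is at East with total 763.0 mi.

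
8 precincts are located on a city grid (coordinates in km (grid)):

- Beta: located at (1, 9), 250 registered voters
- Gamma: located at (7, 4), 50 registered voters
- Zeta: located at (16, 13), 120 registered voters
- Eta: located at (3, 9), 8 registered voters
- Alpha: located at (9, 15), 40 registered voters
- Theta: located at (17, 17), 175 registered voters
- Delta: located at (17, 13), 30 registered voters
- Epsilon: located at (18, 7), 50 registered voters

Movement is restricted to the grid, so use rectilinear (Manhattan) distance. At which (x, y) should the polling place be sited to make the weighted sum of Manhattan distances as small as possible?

Manhattan distance separates: Σwᵢ(|x−xᵢ|+|y−yᵢ|) = Σwᵢ|x−xᵢ| + Σwᵢ|y−yᵢ|, so x and y are optimised independently as 1-D weighted medians.
Total weight W = 723; half = 361.5.
x-coordinate, sorted with cumulative weight:
  x=1 (Beta, w=250) cum 250
  x=3 (Eta, w=8) cum 258
  x=7 (Gamma, w=50) cum 308
  x=9 (Alpha, w=40) cum 348
  x=16 (Zeta, w=120) cum 468  ← median
  x=17 (Theta, w=175) cum 643
  x=17 (Delta, w=30) cum 673
  x=18 (Epsilon, w=50) cum 723
⇒ x* = 16
y-coordinate, sorted with cumulative weight:
  y=4 (Gamma, w=50) cum 50
  y=7 (Epsilon, w=50) cum 100
  y=9 (Beta, w=250) cum 350
  y=9 (Eta, w=8) cum 358
  y=13 (Zeta, w=120) cum 478  ← median
  y=13 (Delta, w=30) cum 508
  y=15 (Alpha, w=40) cum 548
  y=17 (Theta, w=175) cum 723
⇒ y* = 13

(16, 13)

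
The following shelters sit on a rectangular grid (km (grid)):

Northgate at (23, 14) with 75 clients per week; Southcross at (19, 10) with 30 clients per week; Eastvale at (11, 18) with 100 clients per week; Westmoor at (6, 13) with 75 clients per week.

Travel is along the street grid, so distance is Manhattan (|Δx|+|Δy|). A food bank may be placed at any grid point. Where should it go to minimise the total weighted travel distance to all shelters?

(11, 14)

Manhattan distance separates: Σwᵢ(|x−xᵢ|+|y−yᵢ|) = Σwᵢ|x−xᵢ| + Σwᵢ|y−yᵢ|, so x and y are optimised independently as 1-D weighted medians.
Total weight W = 280; half = 140.
x-coordinate, sorted with cumulative weight:
  x=6 (Westmoor, w=75) cum 75
  x=11 (Eastvale, w=100) cum 175  ← median
  x=19 (Southcross, w=30) cum 205
  x=23 (Northgate, w=75) cum 280
⇒ x* = 11
y-coordinate, sorted with cumulative weight:
  y=10 (Southcross, w=30) cum 30
  y=13 (Westmoor, w=75) cum 105
  y=14 (Northgate, w=75) cum 180  ← median
  y=18 (Eastvale, w=100) cum 280
⇒ y* = 14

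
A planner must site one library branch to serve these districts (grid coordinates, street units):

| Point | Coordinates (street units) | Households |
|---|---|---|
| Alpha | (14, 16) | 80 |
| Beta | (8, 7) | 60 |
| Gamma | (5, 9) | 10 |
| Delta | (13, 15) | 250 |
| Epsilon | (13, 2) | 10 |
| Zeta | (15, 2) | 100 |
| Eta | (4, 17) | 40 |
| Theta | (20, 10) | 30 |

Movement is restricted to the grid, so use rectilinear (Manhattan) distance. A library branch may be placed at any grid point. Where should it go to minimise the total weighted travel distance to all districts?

Manhattan distance separates: Σwᵢ(|x−xᵢ|+|y−yᵢ|) = Σwᵢ|x−xᵢ| + Σwᵢ|y−yᵢ|, so x and y are optimised independently as 1-D weighted medians.
Total weight W = 580; half = 290.
x-coordinate, sorted with cumulative weight:
  x=4 (Eta, w=40) cum 40
  x=5 (Gamma, w=10) cum 50
  x=8 (Beta, w=60) cum 110
  x=13 (Delta, w=250) cum 360  ← median
  x=13 (Epsilon, w=10) cum 370
  x=14 (Alpha, w=80) cum 450
  x=15 (Zeta, w=100) cum 550
  x=20 (Theta, w=30) cum 580
⇒ x* = 13
y-coordinate, sorted with cumulative weight:
  y=2 (Epsilon, w=10) cum 10
  y=2 (Zeta, w=100) cum 110
  y=7 (Beta, w=60) cum 170
  y=9 (Gamma, w=10) cum 180
  y=10 (Theta, w=30) cum 210
  y=15 (Delta, w=250) cum 460  ← median
  y=16 (Alpha, w=80) cum 540
  y=17 (Eta, w=40) cum 580
⇒ y* = 15

(13, 15)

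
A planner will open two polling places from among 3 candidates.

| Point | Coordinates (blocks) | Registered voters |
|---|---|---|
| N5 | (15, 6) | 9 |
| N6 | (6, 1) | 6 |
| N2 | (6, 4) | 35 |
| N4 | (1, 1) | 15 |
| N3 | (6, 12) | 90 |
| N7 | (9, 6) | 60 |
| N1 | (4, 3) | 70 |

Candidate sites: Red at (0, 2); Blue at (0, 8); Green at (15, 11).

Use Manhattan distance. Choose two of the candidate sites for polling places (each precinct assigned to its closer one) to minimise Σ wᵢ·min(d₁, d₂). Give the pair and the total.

Evaluate every pair (each demand assigned to the nearer of the two):
  {Red, Green}: total = 2307
  {Red, Blue}: total = 2415
  {Blue, Green}: total = 2783
Best pair: {Red, Green} with total 2307.

{Red, Green}, total 2307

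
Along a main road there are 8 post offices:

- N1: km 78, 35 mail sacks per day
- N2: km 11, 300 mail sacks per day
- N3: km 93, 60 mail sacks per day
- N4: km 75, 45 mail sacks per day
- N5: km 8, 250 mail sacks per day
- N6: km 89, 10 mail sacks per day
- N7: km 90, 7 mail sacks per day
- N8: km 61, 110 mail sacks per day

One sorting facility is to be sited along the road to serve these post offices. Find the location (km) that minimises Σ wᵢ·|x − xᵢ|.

x = 11

For a sum of weighted absolute distances on a line, the optimum is the weighted median (not the mean). Total weight W = 817; half-weight = 408.5.
Sort by position and accumulate weight:
  km 8 (N5, w=250) → cum 250
  km 11 (N2, w=300) → cum 550  ≥ 408.5 → median here
  km 61 (N8, w=110) → cum 660
  km 75 (N4, w=45) → cum 705
  km 78 (N1, w=35) → cum 740
  km 89 (N6, w=10) → cum 750
  km 90 (N7, w=7) → cum 757
  km 93 (N3, w=60) → cum 817
Optimal location: km 11.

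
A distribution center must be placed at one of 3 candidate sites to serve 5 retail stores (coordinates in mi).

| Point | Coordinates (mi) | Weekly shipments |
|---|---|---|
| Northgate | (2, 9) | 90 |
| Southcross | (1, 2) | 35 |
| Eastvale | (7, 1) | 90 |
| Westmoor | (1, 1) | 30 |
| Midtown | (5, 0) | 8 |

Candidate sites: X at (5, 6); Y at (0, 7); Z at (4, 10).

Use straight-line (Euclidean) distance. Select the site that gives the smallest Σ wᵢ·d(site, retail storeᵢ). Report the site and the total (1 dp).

Total weighted distance at each candidate:
  X (5, 6): total = 1304.6
  Y (0, 7): total = 1514.1
  Z (4, 10): total = 1719.1
Minimum is at X with total 1304.6 mi.

X, total 1304.6 mi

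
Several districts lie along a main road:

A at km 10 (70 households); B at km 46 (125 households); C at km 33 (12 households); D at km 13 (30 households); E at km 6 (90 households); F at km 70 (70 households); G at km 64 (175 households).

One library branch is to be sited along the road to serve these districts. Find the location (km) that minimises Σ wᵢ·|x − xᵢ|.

For a sum of weighted absolute distances on a line, the optimum is the weighted median (not the mean). Total weight W = 572; half-weight = 286.
Sort by position and accumulate weight:
  km 6 (E, w=90) → cum 90
  km 10 (A, w=70) → cum 160
  km 13 (D, w=30) → cum 190
  km 33 (C, w=12) → cum 202
  km 46 (B, w=125) → cum 327  ≥ 286 → median here
  km 64 (G, w=175) → cum 502
  km 70 (F, w=70) → cum 572
Optimal location: km 46.

x = 46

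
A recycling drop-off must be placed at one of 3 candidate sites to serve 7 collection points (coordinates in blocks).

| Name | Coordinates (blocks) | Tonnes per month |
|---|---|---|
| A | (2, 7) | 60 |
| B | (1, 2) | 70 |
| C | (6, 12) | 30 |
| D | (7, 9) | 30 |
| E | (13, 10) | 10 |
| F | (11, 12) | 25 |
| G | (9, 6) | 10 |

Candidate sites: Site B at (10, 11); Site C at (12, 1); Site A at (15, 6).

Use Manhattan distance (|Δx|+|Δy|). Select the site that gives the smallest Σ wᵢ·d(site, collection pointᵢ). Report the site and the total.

Total weighted distance at each candidate:
  Site B (10, 11): total = 2430
  Site C (12, 1): total = 3180
  Site A (15, 6): total = 3250
Minimum is at Site B with total 2430 blocks.

Site B, total 2430 blocks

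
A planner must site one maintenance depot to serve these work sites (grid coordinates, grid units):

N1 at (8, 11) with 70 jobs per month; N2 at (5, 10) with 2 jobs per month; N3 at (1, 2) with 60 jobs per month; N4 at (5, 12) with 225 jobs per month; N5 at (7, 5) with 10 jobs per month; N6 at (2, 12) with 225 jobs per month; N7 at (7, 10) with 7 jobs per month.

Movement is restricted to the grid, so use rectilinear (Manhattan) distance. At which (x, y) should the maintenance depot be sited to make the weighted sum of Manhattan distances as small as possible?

(5, 12)

Manhattan distance separates: Σwᵢ(|x−xᵢ|+|y−yᵢ|) = Σwᵢ|x−xᵢ| + Σwᵢ|y−yᵢ|, so x and y are optimised independently as 1-D weighted medians.
Total weight W = 599; half = 299.5.
x-coordinate, sorted with cumulative weight:
  x=1 (N3, w=60) cum 60
  x=2 (N6, w=225) cum 285
  x=5 (N2, w=2) cum 287
  x=5 (N4, w=225) cum 512  ← median
  x=7 (N5, w=10) cum 522
  x=7 (N7, w=7) cum 529
  x=8 (N1, w=70) cum 599
⇒ x* = 5
y-coordinate, sorted with cumulative weight:
  y=2 (N3, w=60) cum 60
  y=5 (N5, w=10) cum 70
  y=10 (N2, w=2) cum 72
  y=10 (N7, w=7) cum 79
  y=11 (N1, w=70) cum 149
  y=12 (N4, w=225) cum 374  ← median
  y=12 (N6, w=225) cum 599
⇒ y* = 12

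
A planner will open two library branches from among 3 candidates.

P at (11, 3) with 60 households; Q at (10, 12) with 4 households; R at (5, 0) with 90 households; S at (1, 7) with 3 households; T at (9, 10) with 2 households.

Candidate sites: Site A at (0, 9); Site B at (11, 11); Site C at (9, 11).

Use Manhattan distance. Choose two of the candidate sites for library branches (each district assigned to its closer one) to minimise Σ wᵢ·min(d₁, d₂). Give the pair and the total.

Evaluate every pair (each demand assigned to the nearer of the two):
  {Site A, Site B}: total = 1763
  {Site B, Site C}: total = 1876
  {Site A, Site C}: total = 1879
Best pair: {Site A, Site B} with total 1763.

{Site A, Site B}, total 1763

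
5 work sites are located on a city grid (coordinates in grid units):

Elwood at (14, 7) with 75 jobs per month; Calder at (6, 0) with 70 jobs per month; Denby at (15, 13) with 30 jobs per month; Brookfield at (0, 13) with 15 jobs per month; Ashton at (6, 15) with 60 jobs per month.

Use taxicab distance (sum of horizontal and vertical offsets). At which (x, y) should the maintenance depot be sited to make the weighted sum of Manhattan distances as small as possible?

Manhattan distance separates: Σwᵢ(|x−xᵢ|+|y−yᵢ|) = Σwᵢ|x−xᵢ| + Σwᵢ|y−yᵢ|, so x and y are optimised independently as 1-D weighted medians.
Total weight W = 250; half = 125.
x-coordinate, sorted with cumulative weight:
  x=0 (Brookfield, w=15) cum 15
  x=6 (Calder, w=70) cum 85
  x=6 (Ashton, w=60) cum 145  ← median
  x=14 (Elwood, w=75) cum 220
  x=15 (Denby, w=30) cum 250
⇒ x* = 6
y-coordinate, sorted with cumulative weight:
  y=0 (Calder, w=70) cum 70
  y=7 (Elwood, w=75) cum 145  ← median
  y=13 (Denby, w=30) cum 175
  y=13 (Brookfield, w=15) cum 190
  y=15 (Ashton, w=60) cum 250
⇒ y* = 7

(6, 7)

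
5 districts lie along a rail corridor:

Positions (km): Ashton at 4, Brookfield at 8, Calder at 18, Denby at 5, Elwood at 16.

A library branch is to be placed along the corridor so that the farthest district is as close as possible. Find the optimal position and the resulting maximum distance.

location 11, max distance 7

The 1-center on a line is the midpoint of the two extreme points: leftmost at 4, rightmost at 18.
Optimal location = (4 + 18)/2 = 11; maximum distance = (18 − 4)/2 = 7.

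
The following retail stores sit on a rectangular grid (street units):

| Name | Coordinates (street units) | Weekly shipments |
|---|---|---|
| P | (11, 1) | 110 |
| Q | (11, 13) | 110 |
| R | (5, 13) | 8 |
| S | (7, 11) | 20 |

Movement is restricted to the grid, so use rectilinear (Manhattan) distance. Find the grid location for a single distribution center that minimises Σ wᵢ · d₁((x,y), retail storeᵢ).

Manhattan distance separates: Σwᵢ(|x−xᵢ|+|y−yᵢ|) = Σwᵢ|x−xᵢ| + Σwᵢ|y−yᵢ|, so x and y are optimised independently as 1-D weighted medians.
Total weight W = 248; half = 124.
x-coordinate, sorted with cumulative weight:
  x=5 (R, w=8) cum 8
  x=7 (S, w=20) cum 28
  x=11 (P, w=110) cum 138  ← median
  x=11 (Q, w=110) cum 248
⇒ x* = 11
y-coordinate, sorted with cumulative weight:
  y=1 (P, w=110) cum 110
  y=11 (S, w=20) cum 130  ← median
  y=13 (Q, w=110) cum 240
  y=13 (R, w=8) cum 248
⇒ y* = 11

(11, 11)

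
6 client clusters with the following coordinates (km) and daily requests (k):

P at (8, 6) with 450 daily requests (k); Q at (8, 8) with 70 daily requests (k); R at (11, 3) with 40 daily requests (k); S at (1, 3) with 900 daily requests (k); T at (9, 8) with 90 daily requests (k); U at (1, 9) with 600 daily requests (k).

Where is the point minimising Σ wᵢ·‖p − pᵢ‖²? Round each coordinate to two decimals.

The minimiser of Σwᵢ‖p−pᵢ‖² is the weighted centroid p* = (Σwᵢpᵢ)/(Σwᵢ).
Σwᵢ = 2150.
Σwᵢxᵢ = 450·8 + 70·8 + 40·11 + 900·1 + 90·9 + 600·1 = 6910.
Σwᵢyᵢ = 450·6 + 70·8 + 40·3 + 900·3 + 90·8 + 600·9 = 12200.
x* = 6910/2150 = 3.21, y* = 12200/2150 = 5.67.

(3.21, 5.67)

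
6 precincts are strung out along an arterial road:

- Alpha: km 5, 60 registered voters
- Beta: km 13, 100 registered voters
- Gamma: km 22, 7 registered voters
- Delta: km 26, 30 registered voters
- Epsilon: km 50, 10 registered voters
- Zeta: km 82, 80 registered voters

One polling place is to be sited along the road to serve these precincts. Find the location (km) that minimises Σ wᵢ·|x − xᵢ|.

x = 13

For a sum of weighted absolute distances on a line, the optimum is the weighted median (not the mean). Total weight W = 287; half-weight = 143.5.
Sort by position and accumulate weight:
  km 5 (Alpha, w=60) → cum 60
  km 13 (Beta, w=100) → cum 160  ≥ 143.5 → median here
  km 22 (Gamma, w=7) → cum 167
  km 26 (Delta, w=30) → cum 197
  km 50 (Epsilon, w=10) → cum 207
  km 82 (Zeta, w=80) → cum 287
Optimal location: km 13.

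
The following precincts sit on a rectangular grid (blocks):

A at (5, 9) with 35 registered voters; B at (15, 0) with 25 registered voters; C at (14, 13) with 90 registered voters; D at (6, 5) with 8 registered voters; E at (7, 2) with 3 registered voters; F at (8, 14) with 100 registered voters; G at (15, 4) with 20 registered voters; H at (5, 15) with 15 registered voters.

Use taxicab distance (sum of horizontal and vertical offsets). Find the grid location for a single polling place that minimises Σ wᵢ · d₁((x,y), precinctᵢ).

Manhattan distance separates: Σwᵢ(|x−xᵢ|+|y−yᵢ|) = Σwᵢ|x−xᵢ| + Σwᵢ|y−yᵢ|, so x and y are optimised independently as 1-D weighted medians.
Total weight W = 296; half = 148.
x-coordinate, sorted with cumulative weight:
  x=5 (A, w=35) cum 35
  x=5 (H, w=15) cum 50
  x=6 (D, w=8) cum 58
  x=7 (E, w=3) cum 61
  x=8 (F, w=100) cum 161  ← median
  x=14 (C, w=90) cum 251
  x=15 (B, w=25) cum 276
  x=15 (G, w=20) cum 296
⇒ x* = 8
y-coordinate, sorted with cumulative weight:
  y=0 (B, w=25) cum 25
  y=2 (E, w=3) cum 28
  y=4 (G, w=20) cum 48
  y=5 (D, w=8) cum 56
  y=9 (A, w=35) cum 91
  y=13 (C, w=90) cum 181  ← median
  y=14 (F, w=100) cum 281
  y=15 (H, w=15) cum 296
⇒ y* = 13

(8, 13)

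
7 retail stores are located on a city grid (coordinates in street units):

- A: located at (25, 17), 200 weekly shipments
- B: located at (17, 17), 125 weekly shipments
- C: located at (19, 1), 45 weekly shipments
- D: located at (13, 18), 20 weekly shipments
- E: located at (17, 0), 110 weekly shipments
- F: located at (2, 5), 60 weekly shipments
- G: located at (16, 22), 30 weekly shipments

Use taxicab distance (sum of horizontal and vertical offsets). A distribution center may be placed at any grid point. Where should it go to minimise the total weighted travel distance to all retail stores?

Manhattan distance separates: Σwᵢ(|x−xᵢ|+|y−yᵢ|) = Σwᵢ|x−xᵢ| + Σwᵢ|y−yᵢ|, so x and y are optimised independently as 1-D weighted medians.
Total weight W = 590; half = 295.
x-coordinate, sorted with cumulative weight:
  x=2 (F, w=60) cum 60
  x=13 (D, w=20) cum 80
  x=16 (G, w=30) cum 110
  x=17 (B, w=125) cum 235
  x=17 (E, w=110) cum 345  ← median
  x=19 (C, w=45) cum 390
  x=25 (A, w=200) cum 590
⇒ x* = 17
y-coordinate, sorted with cumulative weight:
  y=0 (E, w=110) cum 110
  y=1 (C, w=45) cum 155
  y=5 (F, w=60) cum 215
  y=17 (A, w=200) cum 415  ← median
  y=17 (B, w=125) cum 540
  y=18 (D, w=20) cum 560
  y=22 (G, w=30) cum 590
⇒ y* = 17

(17, 17)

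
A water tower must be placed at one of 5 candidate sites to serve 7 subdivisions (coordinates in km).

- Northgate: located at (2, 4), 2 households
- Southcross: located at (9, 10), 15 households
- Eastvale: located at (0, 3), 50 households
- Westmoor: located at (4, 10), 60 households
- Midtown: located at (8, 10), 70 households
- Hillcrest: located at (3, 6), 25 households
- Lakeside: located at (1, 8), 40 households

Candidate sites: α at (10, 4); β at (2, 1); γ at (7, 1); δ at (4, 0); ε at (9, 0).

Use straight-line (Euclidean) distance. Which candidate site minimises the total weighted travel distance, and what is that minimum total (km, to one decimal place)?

β, total 2039.1 km

Total weighted distance at each candidate:
  α (10, 4): total = 2137.5
  β (2, 1): total = 2039.1
  γ (7, 1): total = 2245.9
  δ (4, 0): total = 2274.4
  ε (9, 0): total = 2679.5
Minimum is at β with total 2039.1 km.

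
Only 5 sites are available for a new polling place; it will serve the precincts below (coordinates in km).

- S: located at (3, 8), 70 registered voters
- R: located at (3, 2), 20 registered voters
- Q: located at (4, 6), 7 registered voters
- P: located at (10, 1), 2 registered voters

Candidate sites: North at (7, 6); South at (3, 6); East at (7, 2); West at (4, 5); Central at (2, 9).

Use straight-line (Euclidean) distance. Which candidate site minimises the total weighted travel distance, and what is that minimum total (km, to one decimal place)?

Total weighted distance at each candidate:
  North (7, 6): total = 458.8
  South (3, 6): total = 244.2
  East (7, 2): total = 626.1
  West (4, 5): total = 306.0
  Central (2, 9): total = 288.3
Minimum is at South with total 244.2 km.

South, total 244.2 km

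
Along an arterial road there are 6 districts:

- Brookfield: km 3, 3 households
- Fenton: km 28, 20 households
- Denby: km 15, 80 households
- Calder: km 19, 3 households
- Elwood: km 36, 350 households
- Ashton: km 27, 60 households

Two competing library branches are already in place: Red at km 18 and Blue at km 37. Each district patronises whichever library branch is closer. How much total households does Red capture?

The indifferent point is the midpoint (18+37)/2 = 27.5; districts left of it (closer to Red at 18) go to Red, those right go to Blue.
  Brookfield at 3 (w=3) → Red
  Denby at 15 (w=80) → Red
  Calder at 19 (w=3) → Red
  Ashton at 27 (w=60) → Red
  Fenton at 28 (w=20) → Blue
  Elwood at 36 (w=350) → Blue
Red captures 146; Blue captures 370.

146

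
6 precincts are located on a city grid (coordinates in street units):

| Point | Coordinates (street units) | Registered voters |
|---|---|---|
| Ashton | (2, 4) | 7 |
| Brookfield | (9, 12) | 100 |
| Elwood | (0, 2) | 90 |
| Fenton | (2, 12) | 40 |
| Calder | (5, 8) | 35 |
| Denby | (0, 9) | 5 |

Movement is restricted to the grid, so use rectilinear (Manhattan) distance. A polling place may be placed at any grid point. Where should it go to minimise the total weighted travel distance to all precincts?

Manhattan distance separates: Σwᵢ(|x−xᵢ|+|y−yᵢ|) = Σwᵢ|x−xᵢ| + Σwᵢ|y−yᵢ|, so x and y are optimised independently as 1-D weighted medians.
Total weight W = 277; half = 138.5.
x-coordinate, sorted with cumulative weight:
  x=0 (Elwood, w=90) cum 90
  x=0 (Denby, w=5) cum 95
  x=2 (Ashton, w=7) cum 102
  x=2 (Fenton, w=40) cum 142  ← median
  x=5 (Calder, w=35) cum 177
  x=9 (Brookfield, w=100) cum 277
⇒ x* = 2
y-coordinate, sorted with cumulative weight:
  y=2 (Elwood, w=90) cum 90
  y=4 (Ashton, w=7) cum 97
  y=8 (Calder, w=35) cum 132
  y=9 (Denby, w=5) cum 137
  y=12 (Brookfield, w=100) cum 237  ← median
  y=12 (Fenton, w=40) cum 277
⇒ y* = 12

(2, 12)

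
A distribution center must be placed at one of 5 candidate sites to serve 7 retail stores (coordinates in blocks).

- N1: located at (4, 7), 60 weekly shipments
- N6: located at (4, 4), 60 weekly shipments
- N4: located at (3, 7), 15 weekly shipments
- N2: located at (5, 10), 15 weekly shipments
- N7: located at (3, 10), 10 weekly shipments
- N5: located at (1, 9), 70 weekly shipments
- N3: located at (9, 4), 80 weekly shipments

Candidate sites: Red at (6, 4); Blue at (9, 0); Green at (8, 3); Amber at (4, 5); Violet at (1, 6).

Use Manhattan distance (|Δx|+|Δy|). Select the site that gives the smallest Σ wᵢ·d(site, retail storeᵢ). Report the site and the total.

Total weighted distance at each candidate:
  Red (6, 4): total = 1645
  Blue (9, 0): total = 3335
  Green (8, 3): total = 2255
  Amber (4, 5): total = 1345
  Violet (1, 6): total = 1775
Minimum is at Amber with total 1345 blocks.

Amber, total 1345 blocks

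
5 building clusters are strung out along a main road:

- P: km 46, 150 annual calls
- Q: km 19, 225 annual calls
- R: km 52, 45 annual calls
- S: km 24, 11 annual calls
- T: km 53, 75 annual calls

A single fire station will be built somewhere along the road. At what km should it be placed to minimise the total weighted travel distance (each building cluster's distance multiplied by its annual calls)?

x = 46

For a sum of weighted absolute distances on a line, the optimum is the weighted median (not the mean). Total weight W = 506; half-weight = 253.
Sort by position and accumulate weight:
  km 19 (Q, w=225) → cum 225
  km 24 (S, w=11) → cum 236
  km 46 (P, w=150) → cum 386  ≥ 253 → median here
  km 52 (R, w=45) → cum 431
  km 53 (T, w=75) → cum 506
Optimal location: km 46.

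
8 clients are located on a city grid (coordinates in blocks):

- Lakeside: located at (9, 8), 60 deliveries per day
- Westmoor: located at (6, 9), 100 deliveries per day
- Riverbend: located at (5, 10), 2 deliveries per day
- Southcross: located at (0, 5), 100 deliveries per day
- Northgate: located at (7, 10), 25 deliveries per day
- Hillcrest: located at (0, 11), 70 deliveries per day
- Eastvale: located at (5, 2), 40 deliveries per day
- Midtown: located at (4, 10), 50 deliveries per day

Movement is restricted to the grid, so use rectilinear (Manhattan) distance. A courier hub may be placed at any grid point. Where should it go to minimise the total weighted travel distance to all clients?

(5, 9)

Manhattan distance separates: Σwᵢ(|x−xᵢ|+|y−yᵢ|) = Σwᵢ|x−xᵢ| + Σwᵢ|y−yᵢ|, so x and y are optimised independently as 1-D weighted medians.
Total weight W = 447; half = 223.5.
x-coordinate, sorted with cumulative weight:
  x=0 (Southcross, w=100) cum 100
  x=0 (Hillcrest, w=70) cum 170
  x=4 (Midtown, w=50) cum 220
  x=5 (Riverbend, w=2) cum 222
  x=5 (Eastvale, w=40) cum 262  ← median
  x=6 (Westmoor, w=100) cum 362
  x=7 (Northgate, w=25) cum 387
  x=9 (Lakeside, w=60) cum 447
⇒ x* = 5
y-coordinate, sorted with cumulative weight:
  y=2 (Eastvale, w=40) cum 40
  y=5 (Southcross, w=100) cum 140
  y=8 (Lakeside, w=60) cum 200
  y=9 (Westmoor, w=100) cum 300  ← median
  y=10 (Riverbend, w=2) cum 302
  y=10 (Northgate, w=25) cum 327
  y=10 (Midtown, w=50) cum 377
  y=11 (Hillcrest, w=70) cum 447
⇒ y* = 9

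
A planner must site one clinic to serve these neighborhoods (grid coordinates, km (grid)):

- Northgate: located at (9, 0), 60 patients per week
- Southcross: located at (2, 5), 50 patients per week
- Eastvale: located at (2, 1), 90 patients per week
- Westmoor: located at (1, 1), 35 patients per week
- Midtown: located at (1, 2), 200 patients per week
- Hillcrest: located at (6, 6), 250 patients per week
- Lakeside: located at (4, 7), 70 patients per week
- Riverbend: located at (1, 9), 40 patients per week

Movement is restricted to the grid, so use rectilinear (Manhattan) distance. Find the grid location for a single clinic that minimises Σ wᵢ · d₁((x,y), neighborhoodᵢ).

Manhattan distance separates: Σwᵢ(|x−xᵢ|+|y−yᵢ|) = Σwᵢ|x−xᵢ| + Σwᵢ|y−yᵢ|, so x and y are optimised independently as 1-D weighted medians.
Total weight W = 795; half = 397.5.
x-coordinate, sorted with cumulative weight:
  x=1 (Westmoor, w=35) cum 35
  x=1 (Midtown, w=200) cum 235
  x=1 (Riverbend, w=40) cum 275
  x=2 (Southcross, w=50) cum 325
  x=2 (Eastvale, w=90) cum 415  ← median
  x=4 (Lakeside, w=70) cum 485
  x=6 (Hillcrest, w=250) cum 735
  x=9 (Northgate, w=60) cum 795
⇒ x* = 2
y-coordinate, sorted with cumulative weight:
  y=0 (Northgate, w=60) cum 60
  y=1 (Eastvale, w=90) cum 150
  y=1 (Westmoor, w=35) cum 185
  y=2 (Midtown, w=200) cum 385
  y=5 (Southcross, w=50) cum 435  ← median
  y=6 (Hillcrest, w=250) cum 685
  y=7 (Lakeside, w=70) cum 755
  y=9 (Riverbend, w=40) cum 795
⇒ y* = 5

(2, 5)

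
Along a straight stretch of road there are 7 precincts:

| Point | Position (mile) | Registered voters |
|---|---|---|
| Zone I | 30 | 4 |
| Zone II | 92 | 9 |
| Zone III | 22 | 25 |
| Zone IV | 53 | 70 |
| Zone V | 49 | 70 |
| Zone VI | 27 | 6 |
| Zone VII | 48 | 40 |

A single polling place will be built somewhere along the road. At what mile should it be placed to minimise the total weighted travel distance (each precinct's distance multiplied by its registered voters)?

x = 49

For a sum of weighted absolute distances on a line, the optimum is the weighted median (not the mean). Total weight W = 224; half-weight = 112.
Sort by position and accumulate weight:
  mile 22 (Zone III, w=25) → cum 25
  mile 27 (Zone VI, w=6) → cum 31
  mile 30 (Zone I, w=4) → cum 35
  mile 48 (Zone VII, w=40) → cum 75
  mile 49 (Zone V, w=70) → cum 145  ≥ 112 → median here
  mile 53 (Zone IV, w=70) → cum 215
  mile 92 (Zone II, w=9) → cum 224
Optimal location: mile 49.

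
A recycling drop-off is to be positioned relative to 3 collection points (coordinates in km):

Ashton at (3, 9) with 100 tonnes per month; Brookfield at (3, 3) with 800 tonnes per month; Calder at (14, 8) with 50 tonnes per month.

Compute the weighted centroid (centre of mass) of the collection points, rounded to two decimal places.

The minimiser of Σwᵢ‖p−pᵢ‖² is the weighted centroid p* = (Σwᵢpᵢ)/(Σwᵢ).
Σwᵢ = 950.
Σwᵢxᵢ = 100·3 + 800·3 + 50·14 = 3400.
Σwᵢyᵢ = 100·9 + 800·3 + 50·8 = 3700.
x* = 3400/950 = 3.58, y* = 3700/950 = 3.89.

(3.58, 3.89)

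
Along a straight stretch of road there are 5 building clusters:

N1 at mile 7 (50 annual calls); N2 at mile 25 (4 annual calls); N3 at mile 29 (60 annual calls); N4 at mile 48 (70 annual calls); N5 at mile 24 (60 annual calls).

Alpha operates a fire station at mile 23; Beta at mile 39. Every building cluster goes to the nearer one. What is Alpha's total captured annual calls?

174

The indifferent point is the midpoint (23+39)/2 = 31; building clusters left of it (closer to Alpha at 23) go to Alpha, those right go to Beta.
  N1 at 7 (w=50) → Alpha
  N5 at 24 (w=60) → Alpha
  N2 at 25 (w=4) → Alpha
  N3 at 29 (w=60) → Alpha
  N4 at 48 (w=70) → Beta
Alpha captures 174; Beta captures 70.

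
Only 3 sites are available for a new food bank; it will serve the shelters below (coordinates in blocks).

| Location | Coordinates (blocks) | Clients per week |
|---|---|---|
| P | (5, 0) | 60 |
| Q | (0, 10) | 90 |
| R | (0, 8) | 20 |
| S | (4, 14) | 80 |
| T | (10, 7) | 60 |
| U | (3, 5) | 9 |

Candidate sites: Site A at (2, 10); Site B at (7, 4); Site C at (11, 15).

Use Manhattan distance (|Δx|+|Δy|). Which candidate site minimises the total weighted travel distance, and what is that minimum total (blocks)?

Site A, total 2234 blocks

Total weighted distance at each candidate:
  Site A (2, 10): total = 2234
  Site B (7, 4): total = 3195
  Site C (11, 15): total = 4402
Minimum is at Site A with total 2234 blocks.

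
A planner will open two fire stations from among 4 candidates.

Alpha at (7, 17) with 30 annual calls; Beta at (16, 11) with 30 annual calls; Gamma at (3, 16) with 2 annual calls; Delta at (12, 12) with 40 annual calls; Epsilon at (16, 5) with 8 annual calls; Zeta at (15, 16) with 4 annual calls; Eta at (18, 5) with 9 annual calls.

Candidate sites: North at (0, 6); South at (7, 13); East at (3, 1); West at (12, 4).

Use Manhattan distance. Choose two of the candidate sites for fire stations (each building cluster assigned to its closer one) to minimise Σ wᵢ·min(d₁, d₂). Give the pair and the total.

{South, West}, total 851

Evaluate every pair (each demand assigned to the nearer of the two):
  {South, West}: total = 851
  {North, South}: total = 1055
  {South, East}: total = 1055
  {North, West}: total = 1379
  {East, West}: total = 1383
  {North, East}: total = 2323
Best pair: {South, West} with total 851.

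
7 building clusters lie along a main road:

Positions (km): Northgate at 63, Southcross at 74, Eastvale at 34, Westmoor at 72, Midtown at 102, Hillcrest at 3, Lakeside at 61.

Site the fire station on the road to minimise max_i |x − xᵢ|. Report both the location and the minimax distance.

The 1-center on a line is the midpoint of the two extreme points: leftmost at 3, rightmost at 102.
Optimal location = (3 + 102)/2 = 52.5; maximum distance = (102 − 3)/2 = 49.5.

location 52.5, max distance 49.5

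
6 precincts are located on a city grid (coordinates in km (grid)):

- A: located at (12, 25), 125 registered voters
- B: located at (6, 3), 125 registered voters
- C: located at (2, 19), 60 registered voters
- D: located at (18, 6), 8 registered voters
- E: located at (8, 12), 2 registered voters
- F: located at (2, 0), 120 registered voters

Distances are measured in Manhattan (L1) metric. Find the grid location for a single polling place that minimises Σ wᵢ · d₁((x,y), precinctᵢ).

(6, 3)

Manhattan distance separates: Σwᵢ(|x−xᵢ|+|y−yᵢ|) = Σwᵢ|x−xᵢ| + Σwᵢ|y−yᵢ|, so x and y are optimised independently as 1-D weighted medians.
Total weight W = 440; half = 220.
x-coordinate, sorted with cumulative weight:
  x=2 (C, w=60) cum 60
  x=2 (F, w=120) cum 180
  x=6 (B, w=125) cum 305  ← median
  x=8 (E, w=2) cum 307
  x=12 (A, w=125) cum 432
  x=18 (D, w=8) cum 440
⇒ x* = 6
y-coordinate, sorted with cumulative weight:
  y=0 (F, w=120) cum 120
  y=3 (B, w=125) cum 245  ← median
  y=6 (D, w=8) cum 253
  y=12 (E, w=2) cum 255
  y=19 (C, w=60) cum 315
  y=25 (A, w=125) cum 440
⇒ y* = 3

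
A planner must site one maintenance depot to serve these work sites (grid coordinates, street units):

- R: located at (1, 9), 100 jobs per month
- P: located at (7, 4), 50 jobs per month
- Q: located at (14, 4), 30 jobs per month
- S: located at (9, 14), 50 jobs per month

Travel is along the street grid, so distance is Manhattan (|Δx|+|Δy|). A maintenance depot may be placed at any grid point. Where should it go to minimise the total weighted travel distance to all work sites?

(7, 9)

Manhattan distance separates: Σwᵢ(|x−xᵢ|+|y−yᵢ|) = Σwᵢ|x−xᵢ| + Σwᵢ|y−yᵢ|, so x and y are optimised independently as 1-D weighted medians.
Total weight W = 230; half = 115.
x-coordinate, sorted with cumulative weight:
  x=1 (R, w=100) cum 100
  x=7 (P, w=50) cum 150  ← median
  x=9 (S, w=50) cum 200
  x=14 (Q, w=30) cum 230
⇒ x* = 7
y-coordinate, sorted with cumulative weight:
  y=4 (P, w=50) cum 50
  y=4 (Q, w=30) cum 80
  y=9 (R, w=100) cum 180  ← median
  y=14 (S, w=50) cum 230
⇒ y* = 9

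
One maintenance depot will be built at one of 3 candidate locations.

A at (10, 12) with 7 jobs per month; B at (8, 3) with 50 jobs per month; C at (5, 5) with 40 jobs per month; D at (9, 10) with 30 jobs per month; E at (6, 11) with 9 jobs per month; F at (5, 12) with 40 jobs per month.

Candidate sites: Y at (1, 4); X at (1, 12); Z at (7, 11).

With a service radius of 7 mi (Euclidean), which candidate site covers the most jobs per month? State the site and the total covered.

Z, covering 126

Coverage radius r = 7 mi; a point is covered iff (Δx)²+(Δy)² ≤ 7² = 49.
  Y (1, 4): covers {C} → 40
  X (1, 12): covers {E, F} → 49
  Z (7, 11): covers {A, C, D, E, F} → 126
Maximum coverage at Z: 126 jobs per month.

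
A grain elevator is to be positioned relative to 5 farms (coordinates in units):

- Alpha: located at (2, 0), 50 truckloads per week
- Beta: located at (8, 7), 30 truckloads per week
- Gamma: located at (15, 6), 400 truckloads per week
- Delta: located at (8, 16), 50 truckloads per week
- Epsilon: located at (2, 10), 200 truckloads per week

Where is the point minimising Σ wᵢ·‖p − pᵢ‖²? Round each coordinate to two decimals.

The minimiser of Σwᵢ‖p−pᵢ‖² is the weighted centroid p* = (Σwᵢpᵢ)/(Σwᵢ).
Σwᵢ = 730.
Σwᵢxᵢ = 50·2 + 30·8 + 400·15 + 50·8 + 200·2 = 7140.
Σwᵢyᵢ = 50·0 + 30·7 + 400·6 + 50·16 + 200·10 = 5410.
x* = 7140/730 = 9.78, y* = 5410/730 = 7.41.

(9.78, 7.41)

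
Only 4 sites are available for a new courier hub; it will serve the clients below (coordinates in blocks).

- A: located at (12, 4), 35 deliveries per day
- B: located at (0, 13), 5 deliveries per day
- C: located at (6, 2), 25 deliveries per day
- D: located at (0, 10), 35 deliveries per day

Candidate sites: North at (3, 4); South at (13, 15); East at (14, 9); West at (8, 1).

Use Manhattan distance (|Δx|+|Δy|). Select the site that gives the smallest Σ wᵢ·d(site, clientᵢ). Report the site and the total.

North, total 815 blocks

Total weighted distance at each candidate:
  North (3, 4): total = 815
  South (13, 15): total = 1625
  East (14, 9): total = 1235
  West (8, 1): total = 1015
Minimum is at North with total 815 blocks.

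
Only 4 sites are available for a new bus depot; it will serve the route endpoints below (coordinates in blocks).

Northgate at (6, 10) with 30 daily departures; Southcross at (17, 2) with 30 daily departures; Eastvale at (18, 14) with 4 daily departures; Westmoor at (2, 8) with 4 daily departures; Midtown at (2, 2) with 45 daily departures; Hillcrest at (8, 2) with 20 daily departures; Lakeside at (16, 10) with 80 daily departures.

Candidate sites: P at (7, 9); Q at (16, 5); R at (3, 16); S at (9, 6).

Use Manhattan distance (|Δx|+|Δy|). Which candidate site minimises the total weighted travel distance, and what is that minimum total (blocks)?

Total weighted distance at each candidate:
  P (7, 9): total = 2158
  Q (16, 5): total = 2067
  R (3, 16): total = 3789
  S (9, 6): total = 2149
Minimum is at Q with total 2067 blocks.

Q, total 2067 blocks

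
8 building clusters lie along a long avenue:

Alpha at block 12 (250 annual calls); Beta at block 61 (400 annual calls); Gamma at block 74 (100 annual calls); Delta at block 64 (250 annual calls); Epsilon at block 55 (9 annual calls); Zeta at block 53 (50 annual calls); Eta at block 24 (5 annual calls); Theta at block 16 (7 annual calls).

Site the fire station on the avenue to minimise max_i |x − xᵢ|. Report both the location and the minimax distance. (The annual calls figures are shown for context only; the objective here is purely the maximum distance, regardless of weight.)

location 43, max distance 31

The 1-center on a line is the midpoint of the two extreme points: leftmost at 12, rightmost at 74.
Optimal location = (12 + 74)/2 = 43; maximum distance = (74 − 12)/2 = 31.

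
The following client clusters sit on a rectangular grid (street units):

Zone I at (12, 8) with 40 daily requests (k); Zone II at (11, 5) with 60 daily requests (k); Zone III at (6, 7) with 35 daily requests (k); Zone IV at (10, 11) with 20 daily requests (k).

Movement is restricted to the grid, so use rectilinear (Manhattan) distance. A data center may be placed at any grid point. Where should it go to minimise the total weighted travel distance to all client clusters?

Manhattan distance separates: Σwᵢ(|x−xᵢ|+|y−yᵢ|) = Σwᵢ|x−xᵢ| + Σwᵢ|y−yᵢ|, so x and y are optimised independently as 1-D weighted medians.
Total weight W = 155; half = 77.5.
x-coordinate, sorted with cumulative weight:
  x=6 (Zone III, w=35) cum 35
  x=10 (Zone IV, w=20) cum 55
  x=11 (Zone II, w=60) cum 115  ← median
  x=12 (Zone I, w=40) cum 155
⇒ x* = 11
y-coordinate, sorted with cumulative weight:
  y=5 (Zone II, w=60) cum 60
  y=7 (Zone III, w=35) cum 95  ← median
  y=8 (Zone I, w=40) cum 135
  y=11 (Zone IV, w=20) cum 155
⇒ y* = 7

(11, 7)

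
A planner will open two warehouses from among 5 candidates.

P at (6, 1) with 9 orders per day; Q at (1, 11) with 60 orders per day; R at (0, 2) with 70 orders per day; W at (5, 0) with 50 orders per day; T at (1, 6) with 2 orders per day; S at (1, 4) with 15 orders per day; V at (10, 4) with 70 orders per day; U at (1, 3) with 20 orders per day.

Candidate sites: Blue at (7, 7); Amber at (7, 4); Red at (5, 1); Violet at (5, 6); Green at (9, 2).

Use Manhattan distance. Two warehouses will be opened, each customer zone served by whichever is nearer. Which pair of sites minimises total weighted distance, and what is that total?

Evaluate every pair (each demand assigned to the nearer of the two):
  {Amber, Red}: total = 1695
  {Red, Violet}: total = 1727
  {Blue, Red}: total = 1738
  {Red, Green}: total = 1772
  {Amber, Violet}: total = 1954
  {Violet, Green}: total = 1954
  {Blue, Amber}: total = 2020
  {Blue, Green}: total = 2105
  {Blue, Violet}: total = 2182
  {Amber, Green}: total = 2202
Best pair: {Amber, Red} with total 1695.

{Amber, Red}, total 1695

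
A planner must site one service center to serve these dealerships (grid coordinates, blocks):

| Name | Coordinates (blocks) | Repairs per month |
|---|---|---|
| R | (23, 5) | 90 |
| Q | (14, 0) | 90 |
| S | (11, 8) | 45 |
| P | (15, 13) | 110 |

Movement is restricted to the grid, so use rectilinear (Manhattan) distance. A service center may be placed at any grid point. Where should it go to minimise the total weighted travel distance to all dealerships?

(15, 5)

Manhattan distance separates: Σwᵢ(|x−xᵢ|+|y−yᵢ|) = Σwᵢ|x−xᵢ| + Σwᵢ|y−yᵢ|, so x and y are optimised independently as 1-D weighted medians.
Total weight W = 335; half = 167.5.
x-coordinate, sorted with cumulative weight:
  x=11 (S, w=45) cum 45
  x=14 (Q, w=90) cum 135
  x=15 (P, w=110) cum 245  ← median
  x=23 (R, w=90) cum 335
⇒ x* = 15
y-coordinate, sorted with cumulative weight:
  y=0 (Q, w=90) cum 90
  y=5 (R, w=90) cum 180  ← median
  y=8 (S, w=45) cum 225
  y=13 (P, w=110) cum 335
⇒ y* = 5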